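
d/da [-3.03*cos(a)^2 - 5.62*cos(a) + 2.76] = (6.06*cos(a) + 5.62)*sin(a)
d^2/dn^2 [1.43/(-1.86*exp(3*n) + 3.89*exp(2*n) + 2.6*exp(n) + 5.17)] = (1.43*(-11.16*exp(2*n) + 15.56*exp(n) + 5.2)*(-5.58*exp(2*n) + 7.78*exp(n) + 2.6)*exp(n) + (23.9382*exp(2*n) - 22.2508*exp(n) - 3.718)*(-1.86*exp(3*n) + 3.89*exp(2*n) + 2.6*exp(n) + 5.17))*exp(n)/(-1.86*exp(3*n) + 3.89*exp(2*n) + 2.6*exp(n) + 5.17)^3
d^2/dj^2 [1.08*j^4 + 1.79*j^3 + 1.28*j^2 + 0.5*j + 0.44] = 12.96*j^2 + 10.74*j + 2.56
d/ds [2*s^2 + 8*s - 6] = 4*s + 8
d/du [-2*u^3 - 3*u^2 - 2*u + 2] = -6*u^2 - 6*u - 2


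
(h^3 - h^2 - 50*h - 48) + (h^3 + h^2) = 2*h^3 - 50*h - 48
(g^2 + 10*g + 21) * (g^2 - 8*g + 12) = g^4 + 2*g^3 - 47*g^2 - 48*g + 252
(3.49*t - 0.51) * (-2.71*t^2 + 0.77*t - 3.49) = -9.4579*t^3 + 4.0694*t^2 - 12.5728*t + 1.7799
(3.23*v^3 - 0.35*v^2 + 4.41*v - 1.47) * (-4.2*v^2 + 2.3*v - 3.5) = -13.566*v^5 + 8.899*v^4 - 30.632*v^3 + 17.542*v^2 - 18.816*v + 5.145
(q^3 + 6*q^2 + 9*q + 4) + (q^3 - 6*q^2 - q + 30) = 2*q^3 + 8*q + 34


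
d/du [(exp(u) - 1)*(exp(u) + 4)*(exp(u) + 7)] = (3*exp(2*u) + 20*exp(u) + 17)*exp(u)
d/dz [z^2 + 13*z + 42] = 2*z + 13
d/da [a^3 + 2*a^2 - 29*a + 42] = 3*a^2 + 4*a - 29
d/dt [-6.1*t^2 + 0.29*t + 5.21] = 0.29 - 12.2*t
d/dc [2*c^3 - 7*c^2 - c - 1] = 6*c^2 - 14*c - 1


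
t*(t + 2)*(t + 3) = t^3 + 5*t^2 + 6*t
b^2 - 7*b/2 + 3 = (b - 2)*(b - 3/2)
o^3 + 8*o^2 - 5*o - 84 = (o - 3)*(o + 4)*(o + 7)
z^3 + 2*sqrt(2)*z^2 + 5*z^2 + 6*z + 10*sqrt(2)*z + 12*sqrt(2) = (z + 2)*(z + 3)*(z + 2*sqrt(2))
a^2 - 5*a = a*(a - 5)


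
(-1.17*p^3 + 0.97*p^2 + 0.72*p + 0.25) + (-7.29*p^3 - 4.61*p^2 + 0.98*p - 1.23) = -8.46*p^3 - 3.64*p^2 + 1.7*p - 0.98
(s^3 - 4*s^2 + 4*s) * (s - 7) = s^4 - 11*s^3 + 32*s^2 - 28*s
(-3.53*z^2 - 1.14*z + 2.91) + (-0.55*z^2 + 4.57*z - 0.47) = -4.08*z^2 + 3.43*z + 2.44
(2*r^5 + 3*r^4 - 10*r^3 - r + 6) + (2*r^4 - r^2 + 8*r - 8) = 2*r^5 + 5*r^4 - 10*r^3 - r^2 + 7*r - 2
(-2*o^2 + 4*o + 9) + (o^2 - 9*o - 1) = -o^2 - 5*o + 8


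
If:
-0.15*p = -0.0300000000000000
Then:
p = 0.20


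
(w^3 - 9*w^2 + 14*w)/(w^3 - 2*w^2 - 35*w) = (w - 2)/(w + 5)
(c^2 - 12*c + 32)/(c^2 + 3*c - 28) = (c - 8)/(c + 7)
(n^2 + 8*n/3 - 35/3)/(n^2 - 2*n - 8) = (-3*n^2 - 8*n + 35)/(3*(-n^2 + 2*n + 8))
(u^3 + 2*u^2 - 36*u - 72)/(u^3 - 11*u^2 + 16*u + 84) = (u + 6)/(u - 7)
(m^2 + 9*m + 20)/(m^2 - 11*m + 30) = (m^2 + 9*m + 20)/(m^2 - 11*m + 30)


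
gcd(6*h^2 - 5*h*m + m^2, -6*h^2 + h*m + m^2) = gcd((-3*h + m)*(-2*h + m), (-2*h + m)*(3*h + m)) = 2*h - m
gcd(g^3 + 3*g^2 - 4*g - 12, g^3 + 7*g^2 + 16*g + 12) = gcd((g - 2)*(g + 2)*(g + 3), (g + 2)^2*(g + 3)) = g^2 + 5*g + 6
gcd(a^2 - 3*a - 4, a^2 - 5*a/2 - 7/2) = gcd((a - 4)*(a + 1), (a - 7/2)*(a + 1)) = a + 1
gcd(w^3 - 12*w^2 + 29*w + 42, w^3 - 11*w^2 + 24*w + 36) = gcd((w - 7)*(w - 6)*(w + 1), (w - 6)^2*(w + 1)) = w^2 - 5*w - 6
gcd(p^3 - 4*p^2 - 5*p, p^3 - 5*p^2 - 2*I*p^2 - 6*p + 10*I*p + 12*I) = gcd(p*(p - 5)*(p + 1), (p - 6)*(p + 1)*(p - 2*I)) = p + 1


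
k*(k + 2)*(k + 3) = k^3 + 5*k^2 + 6*k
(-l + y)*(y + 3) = -l*y - 3*l + y^2 + 3*y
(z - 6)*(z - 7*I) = z^2 - 6*z - 7*I*z + 42*I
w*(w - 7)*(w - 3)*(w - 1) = w^4 - 11*w^3 + 31*w^2 - 21*w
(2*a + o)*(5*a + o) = 10*a^2 + 7*a*o + o^2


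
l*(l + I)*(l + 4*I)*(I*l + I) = I*l^4 - 5*l^3 + I*l^3 - 5*l^2 - 4*I*l^2 - 4*I*l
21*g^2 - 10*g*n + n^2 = (-7*g + n)*(-3*g + n)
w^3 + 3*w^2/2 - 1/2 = (w - 1/2)*(w + 1)^2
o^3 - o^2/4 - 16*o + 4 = (o - 4)*(o - 1/4)*(o + 4)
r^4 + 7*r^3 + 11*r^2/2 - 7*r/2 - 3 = (r + 1)*(r + 6)*(r - sqrt(2)/2)*(r + sqrt(2)/2)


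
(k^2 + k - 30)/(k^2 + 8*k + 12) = (k - 5)/(k + 2)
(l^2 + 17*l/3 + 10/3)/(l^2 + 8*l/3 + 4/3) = (l + 5)/(l + 2)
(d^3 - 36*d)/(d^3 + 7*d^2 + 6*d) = (d - 6)/(d + 1)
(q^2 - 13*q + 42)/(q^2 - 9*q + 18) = (q - 7)/(q - 3)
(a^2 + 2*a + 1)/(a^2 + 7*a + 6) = (a + 1)/(a + 6)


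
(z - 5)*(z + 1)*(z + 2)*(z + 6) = z^4 + 4*z^3 - 25*z^2 - 88*z - 60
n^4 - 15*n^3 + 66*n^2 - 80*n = n*(n - 8)*(n - 5)*(n - 2)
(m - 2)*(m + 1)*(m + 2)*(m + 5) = m^4 + 6*m^3 + m^2 - 24*m - 20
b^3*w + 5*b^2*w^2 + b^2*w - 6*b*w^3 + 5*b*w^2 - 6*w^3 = (b - w)*(b + 6*w)*(b*w + w)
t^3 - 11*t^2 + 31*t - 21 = (t - 7)*(t - 3)*(t - 1)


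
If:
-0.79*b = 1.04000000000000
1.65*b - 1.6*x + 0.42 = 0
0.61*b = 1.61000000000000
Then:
No Solution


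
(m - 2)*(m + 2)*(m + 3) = m^3 + 3*m^2 - 4*m - 12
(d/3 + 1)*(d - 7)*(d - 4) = d^3/3 - 8*d^2/3 - 5*d/3 + 28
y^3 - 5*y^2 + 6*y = y*(y - 3)*(y - 2)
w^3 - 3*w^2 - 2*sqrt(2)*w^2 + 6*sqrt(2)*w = w*(w - 3)*(w - 2*sqrt(2))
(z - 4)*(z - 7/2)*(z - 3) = z^3 - 21*z^2/2 + 73*z/2 - 42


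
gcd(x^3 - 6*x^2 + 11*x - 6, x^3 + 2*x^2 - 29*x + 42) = x^2 - 5*x + 6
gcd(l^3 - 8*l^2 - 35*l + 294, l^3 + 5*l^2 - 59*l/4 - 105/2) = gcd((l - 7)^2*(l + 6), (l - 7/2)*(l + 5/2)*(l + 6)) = l + 6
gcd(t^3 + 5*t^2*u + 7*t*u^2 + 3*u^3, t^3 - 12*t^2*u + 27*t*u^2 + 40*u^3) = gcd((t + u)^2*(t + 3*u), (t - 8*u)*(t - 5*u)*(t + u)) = t + u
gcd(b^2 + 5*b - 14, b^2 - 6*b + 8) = b - 2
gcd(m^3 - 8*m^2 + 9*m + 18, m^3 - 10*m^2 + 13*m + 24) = m^2 - 2*m - 3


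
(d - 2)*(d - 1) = d^2 - 3*d + 2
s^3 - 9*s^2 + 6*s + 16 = (s - 8)*(s - 2)*(s + 1)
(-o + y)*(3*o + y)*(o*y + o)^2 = -3*o^4*y^2 - 6*o^4*y - 3*o^4 + 2*o^3*y^3 + 4*o^3*y^2 + 2*o^3*y + o^2*y^4 + 2*o^2*y^3 + o^2*y^2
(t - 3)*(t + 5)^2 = t^3 + 7*t^2 - 5*t - 75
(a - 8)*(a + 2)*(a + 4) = a^3 - 2*a^2 - 40*a - 64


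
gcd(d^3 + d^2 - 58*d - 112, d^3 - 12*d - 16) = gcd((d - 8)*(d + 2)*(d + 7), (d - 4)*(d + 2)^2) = d + 2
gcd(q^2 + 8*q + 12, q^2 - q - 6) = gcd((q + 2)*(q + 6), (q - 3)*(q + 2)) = q + 2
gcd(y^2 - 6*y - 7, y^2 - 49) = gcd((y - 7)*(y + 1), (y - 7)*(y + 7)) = y - 7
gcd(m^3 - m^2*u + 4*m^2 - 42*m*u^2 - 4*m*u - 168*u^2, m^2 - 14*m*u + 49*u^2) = -m + 7*u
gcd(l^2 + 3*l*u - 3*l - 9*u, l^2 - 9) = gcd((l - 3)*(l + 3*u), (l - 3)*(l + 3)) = l - 3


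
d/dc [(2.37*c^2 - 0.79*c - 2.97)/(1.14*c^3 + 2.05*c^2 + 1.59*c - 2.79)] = (-2.7018*c^4 + 1.8012*c^3 + 15.5452*c^2 - 1.0476*c + 6.9264)/(1.2996*c^6 + 4.674*c^5 + 7.8277*c^4 + 0.157800000000001*c^3 - 8.9109*c^2 - 8.8722*c + 7.7841)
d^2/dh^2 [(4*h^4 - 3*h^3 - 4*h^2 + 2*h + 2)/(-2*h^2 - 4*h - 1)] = 2*(-16*h^6 - 96*h^5 - 216*h^4 - 126*h^3 - 36*h^2 - 27*h - 16)/(8*h^6 + 48*h^5 + 108*h^4 + 112*h^3 + 54*h^2 + 12*h + 1)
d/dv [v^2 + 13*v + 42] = 2*v + 13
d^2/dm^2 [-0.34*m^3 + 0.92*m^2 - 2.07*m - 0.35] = 1.84 - 2.04*m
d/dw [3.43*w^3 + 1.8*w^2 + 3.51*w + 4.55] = 10.29*w^2 + 3.6*w + 3.51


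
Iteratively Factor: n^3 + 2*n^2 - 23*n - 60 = (n - 5)*(n^2 + 7*n + 12) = (n - 5)*(n + 4)*(n + 3)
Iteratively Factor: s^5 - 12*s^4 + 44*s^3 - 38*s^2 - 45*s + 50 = (s - 5)*(s^4 - 7*s^3 + 9*s^2 + 7*s - 10) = (s - 5)*(s - 1)*(s^3 - 6*s^2 + 3*s + 10) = (s - 5)^2*(s - 1)*(s^2 - s - 2) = (s - 5)^2*(s - 2)*(s - 1)*(s + 1)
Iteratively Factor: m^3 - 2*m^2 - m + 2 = (m - 1)*(m^2 - m - 2) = (m - 1)*(m + 1)*(m - 2)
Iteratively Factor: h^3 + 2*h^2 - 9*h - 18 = (h + 2)*(h^2 - 9) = (h + 2)*(h + 3)*(h - 3)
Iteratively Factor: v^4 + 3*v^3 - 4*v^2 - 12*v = (v + 3)*(v^3 - 4*v) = (v + 2)*(v + 3)*(v^2 - 2*v) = (v - 2)*(v + 2)*(v + 3)*(v)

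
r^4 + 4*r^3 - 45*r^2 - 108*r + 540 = (r - 5)*(r - 3)*(r + 6)^2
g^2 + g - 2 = (g - 1)*(g + 2)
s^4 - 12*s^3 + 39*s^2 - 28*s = s*(s - 7)*(s - 4)*(s - 1)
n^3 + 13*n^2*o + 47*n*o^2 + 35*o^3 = (n + o)*(n + 5*o)*(n + 7*o)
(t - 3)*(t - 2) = t^2 - 5*t + 6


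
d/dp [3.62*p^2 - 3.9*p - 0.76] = 7.24*p - 3.9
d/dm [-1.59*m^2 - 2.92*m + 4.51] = -3.18*m - 2.92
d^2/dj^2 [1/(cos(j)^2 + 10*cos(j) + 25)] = 2*(5*cos(j) - cos(2*j) + 2)/(cos(j) + 5)^4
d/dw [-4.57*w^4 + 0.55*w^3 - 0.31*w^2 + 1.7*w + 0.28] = -18.28*w^3 + 1.65*w^2 - 0.62*w + 1.7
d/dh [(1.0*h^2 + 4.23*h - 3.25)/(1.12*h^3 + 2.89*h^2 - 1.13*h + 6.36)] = (-1.12*h^4 - 9.4752*h^3 - 2.4347*h^2 + 31.505*h + 23.2303)/(1.2544*h^6 + 6.4736*h^5 + 5.8209*h^4 + 7.715*h^3 + 38.0377*h^2 - 14.3736*h + 40.4496)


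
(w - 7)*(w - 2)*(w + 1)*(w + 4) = w^4 - 4*w^3 - 27*w^2 + 34*w + 56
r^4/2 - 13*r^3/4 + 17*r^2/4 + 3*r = r*(r/2 + 1/4)*(r - 4)*(r - 3)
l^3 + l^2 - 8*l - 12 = (l - 3)*(l + 2)^2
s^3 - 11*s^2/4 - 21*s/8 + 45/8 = (s - 3)*(s - 5/4)*(s + 3/2)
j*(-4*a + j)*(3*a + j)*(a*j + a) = -12*a^3*j^2 - 12*a^3*j - a^2*j^3 - a^2*j^2 + a*j^4 + a*j^3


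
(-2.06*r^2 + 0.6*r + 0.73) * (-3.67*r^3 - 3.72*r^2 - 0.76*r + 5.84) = 7.5602*r^5 + 5.4612*r^4 - 3.3455*r^3 - 15.202*r^2 + 2.9492*r + 4.2632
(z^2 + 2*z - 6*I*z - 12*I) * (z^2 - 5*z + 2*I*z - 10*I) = z^4 - 3*z^3 - 4*I*z^3 + 2*z^2 + 12*I*z^2 - 36*z + 40*I*z - 120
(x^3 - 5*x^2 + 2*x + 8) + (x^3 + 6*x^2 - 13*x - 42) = 2*x^3 + x^2 - 11*x - 34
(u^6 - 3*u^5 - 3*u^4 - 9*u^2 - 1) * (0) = 0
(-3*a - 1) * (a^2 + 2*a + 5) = -3*a^3 - 7*a^2 - 17*a - 5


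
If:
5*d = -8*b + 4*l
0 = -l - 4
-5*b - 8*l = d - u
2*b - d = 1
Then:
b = -11/18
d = -20/9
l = -4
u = -671/18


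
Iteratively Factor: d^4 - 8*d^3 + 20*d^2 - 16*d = (d - 4)*(d^3 - 4*d^2 + 4*d) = (d - 4)*(d - 2)*(d^2 - 2*d) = (d - 4)*(d - 2)^2*(d)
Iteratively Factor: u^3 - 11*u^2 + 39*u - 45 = (u - 3)*(u^2 - 8*u + 15) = (u - 5)*(u - 3)*(u - 3)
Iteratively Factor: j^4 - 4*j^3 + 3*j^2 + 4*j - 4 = (j - 2)*(j^3 - 2*j^2 - j + 2) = (j - 2)^2*(j^2 - 1) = (j - 2)^2*(j - 1)*(j + 1)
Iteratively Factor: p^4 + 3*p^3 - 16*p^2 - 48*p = (p + 4)*(p^3 - p^2 - 12*p) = p*(p + 4)*(p^2 - p - 12) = p*(p + 3)*(p + 4)*(p - 4)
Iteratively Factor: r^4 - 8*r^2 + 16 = (r + 2)*(r^3 - 2*r^2 - 4*r + 8) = (r - 2)*(r + 2)*(r^2 - 4) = (r - 2)^2*(r + 2)*(r + 2)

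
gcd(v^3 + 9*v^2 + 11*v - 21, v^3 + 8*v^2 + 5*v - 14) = v^2 + 6*v - 7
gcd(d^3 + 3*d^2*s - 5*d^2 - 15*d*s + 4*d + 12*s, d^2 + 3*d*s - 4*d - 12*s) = d^2 + 3*d*s - 4*d - 12*s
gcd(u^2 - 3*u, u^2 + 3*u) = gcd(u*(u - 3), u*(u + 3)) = u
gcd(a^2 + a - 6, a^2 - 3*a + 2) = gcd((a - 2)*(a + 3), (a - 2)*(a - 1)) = a - 2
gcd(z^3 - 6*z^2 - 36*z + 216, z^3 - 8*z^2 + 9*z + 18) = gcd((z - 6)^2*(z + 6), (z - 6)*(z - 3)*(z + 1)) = z - 6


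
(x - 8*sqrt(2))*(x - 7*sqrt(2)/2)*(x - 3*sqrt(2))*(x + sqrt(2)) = x^4 - 27*sqrt(2)*x^3/2 + 96*x^2 - 43*sqrt(2)*x - 336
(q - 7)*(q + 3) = q^2 - 4*q - 21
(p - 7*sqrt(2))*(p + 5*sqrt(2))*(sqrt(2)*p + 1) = sqrt(2)*p^3 - 3*p^2 - 72*sqrt(2)*p - 70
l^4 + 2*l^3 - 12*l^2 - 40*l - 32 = (l - 4)*(l + 2)^3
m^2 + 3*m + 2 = (m + 1)*(m + 2)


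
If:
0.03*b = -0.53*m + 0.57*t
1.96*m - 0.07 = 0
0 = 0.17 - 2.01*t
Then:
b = 0.98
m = 0.04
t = 0.08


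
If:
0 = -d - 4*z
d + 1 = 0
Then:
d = -1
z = 1/4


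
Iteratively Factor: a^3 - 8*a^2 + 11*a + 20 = (a - 5)*(a^2 - 3*a - 4) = (a - 5)*(a + 1)*(a - 4)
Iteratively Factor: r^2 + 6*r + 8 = (r + 2)*(r + 4)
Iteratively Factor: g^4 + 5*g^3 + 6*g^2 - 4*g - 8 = (g + 2)*(g^3 + 3*g^2 - 4) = (g + 2)^2*(g^2 + g - 2) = (g + 2)^3*(g - 1)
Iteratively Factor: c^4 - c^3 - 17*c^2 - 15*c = (c + 1)*(c^3 - 2*c^2 - 15*c) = (c + 1)*(c + 3)*(c^2 - 5*c) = (c - 5)*(c + 1)*(c + 3)*(c)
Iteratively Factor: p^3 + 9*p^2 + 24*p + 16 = (p + 4)*(p^2 + 5*p + 4) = (p + 1)*(p + 4)*(p + 4)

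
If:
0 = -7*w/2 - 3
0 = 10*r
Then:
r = 0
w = -6/7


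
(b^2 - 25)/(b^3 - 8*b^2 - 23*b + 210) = (b - 5)/(b^2 - 13*b + 42)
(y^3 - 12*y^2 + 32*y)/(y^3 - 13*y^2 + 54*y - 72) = y*(y - 8)/(y^2 - 9*y + 18)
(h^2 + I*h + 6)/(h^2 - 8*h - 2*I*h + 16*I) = (h + 3*I)/(h - 8)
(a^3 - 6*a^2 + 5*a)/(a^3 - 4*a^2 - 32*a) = (-a^2 + 6*a - 5)/(-a^2 + 4*a + 32)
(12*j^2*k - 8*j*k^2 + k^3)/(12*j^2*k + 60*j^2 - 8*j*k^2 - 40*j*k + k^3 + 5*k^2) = k/(k + 5)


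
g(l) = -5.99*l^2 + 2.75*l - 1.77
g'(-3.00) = 38.69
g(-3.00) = -63.93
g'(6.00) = -69.13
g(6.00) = -200.91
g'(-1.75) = 23.72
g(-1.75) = -24.93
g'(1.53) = -15.58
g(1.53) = -11.58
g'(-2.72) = 35.34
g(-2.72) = -53.57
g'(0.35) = -1.44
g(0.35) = -1.54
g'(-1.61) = 22.04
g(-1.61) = -21.72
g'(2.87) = -31.63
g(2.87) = -43.22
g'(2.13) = -22.77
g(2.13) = -23.09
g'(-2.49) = 32.58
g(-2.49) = -45.76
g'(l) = 2.75 - 11.98*l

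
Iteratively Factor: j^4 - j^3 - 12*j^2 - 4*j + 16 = (j + 2)*(j^3 - 3*j^2 - 6*j + 8) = (j - 4)*(j + 2)*(j^2 + j - 2) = (j - 4)*(j + 2)^2*(j - 1)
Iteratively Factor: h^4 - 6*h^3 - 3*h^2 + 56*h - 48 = (h - 4)*(h^3 - 2*h^2 - 11*h + 12) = (h - 4)*(h + 3)*(h^2 - 5*h + 4) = (h - 4)^2*(h + 3)*(h - 1)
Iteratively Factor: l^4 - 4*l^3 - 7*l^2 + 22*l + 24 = (l + 1)*(l^3 - 5*l^2 - 2*l + 24) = (l - 4)*(l + 1)*(l^2 - l - 6) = (l - 4)*(l + 1)*(l + 2)*(l - 3)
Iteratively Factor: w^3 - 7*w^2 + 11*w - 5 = (w - 5)*(w^2 - 2*w + 1) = (w - 5)*(w - 1)*(w - 1)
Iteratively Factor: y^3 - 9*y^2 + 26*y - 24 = (y - 4)*(y^2 - 5*y + 6) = (y - 4)*(y - 2)*(y - 3)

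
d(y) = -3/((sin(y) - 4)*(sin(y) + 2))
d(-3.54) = 0.35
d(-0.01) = 0.38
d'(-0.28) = -0.14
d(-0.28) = 0.41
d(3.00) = 0.36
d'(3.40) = 0.13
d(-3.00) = 0.39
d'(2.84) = 0.06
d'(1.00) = -0.01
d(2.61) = 0.34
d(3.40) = 0.40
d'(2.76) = 0.05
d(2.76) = 0.35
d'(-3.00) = 0.11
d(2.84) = 0.35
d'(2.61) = 0.03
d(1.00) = 0.33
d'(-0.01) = -0.10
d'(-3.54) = 0.05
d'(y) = 3*cos(y)/((sin(y) - 4)*(sin(y) + 2)^2) + 3*cos(y)/((sin(y) - 4)^2*(sin(y) + 2)) = 6*(sin(y) - 1)*cos(y)/((sin(y) - 4)^2*(sin(y) + 2)^2)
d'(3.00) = 0.07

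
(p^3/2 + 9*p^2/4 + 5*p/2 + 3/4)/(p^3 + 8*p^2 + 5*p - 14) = (2*p^3 + 9*p^2 + 10*p + 3)/(4*(p^3 + 8*p^2 + 5*p - 14))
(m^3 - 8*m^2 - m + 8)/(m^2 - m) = m - 7 - 8/m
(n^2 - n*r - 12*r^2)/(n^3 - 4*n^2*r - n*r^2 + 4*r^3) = (-n - 3*r)/(-n^2 + r^2)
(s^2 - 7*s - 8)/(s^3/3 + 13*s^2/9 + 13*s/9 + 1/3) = 9*(s - 8)/(3*s^2 + 10*s + 3)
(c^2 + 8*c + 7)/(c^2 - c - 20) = (c^2 + 8*c + 7)/(c^2 - c - 20)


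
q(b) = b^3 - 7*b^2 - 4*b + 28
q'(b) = 3*b^2 - 14*b - 4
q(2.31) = -6.27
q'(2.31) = -20.33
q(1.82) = 3.56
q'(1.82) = -19.54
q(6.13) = -29.21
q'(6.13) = 22.91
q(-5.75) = -370.55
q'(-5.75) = 175.69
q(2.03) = -0.60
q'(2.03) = -20.06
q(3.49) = -28.71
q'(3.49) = -16.32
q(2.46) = -9.31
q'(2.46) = -20.29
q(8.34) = 87.84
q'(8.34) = 87.91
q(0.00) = 28.00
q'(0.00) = -4.00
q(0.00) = 28.00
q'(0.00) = -4.00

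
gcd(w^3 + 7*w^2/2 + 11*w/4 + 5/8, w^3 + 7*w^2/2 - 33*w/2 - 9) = w + 1/2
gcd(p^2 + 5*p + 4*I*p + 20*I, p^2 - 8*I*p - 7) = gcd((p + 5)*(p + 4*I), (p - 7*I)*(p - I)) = 1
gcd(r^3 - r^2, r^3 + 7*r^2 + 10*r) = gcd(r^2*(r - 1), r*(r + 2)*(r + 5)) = r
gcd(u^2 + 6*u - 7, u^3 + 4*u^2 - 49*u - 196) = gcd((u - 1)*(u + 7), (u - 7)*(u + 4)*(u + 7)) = u + 7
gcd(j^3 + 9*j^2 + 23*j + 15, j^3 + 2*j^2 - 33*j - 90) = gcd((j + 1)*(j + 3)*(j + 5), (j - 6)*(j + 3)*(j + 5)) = j^2 + 8*j + 15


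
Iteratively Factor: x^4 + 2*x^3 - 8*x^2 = (x - 2)*(x^3 + 4*x^2) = x*(x - 2)*(x^2 + 4*x) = x*(x - 2)*(x + 4)*(x)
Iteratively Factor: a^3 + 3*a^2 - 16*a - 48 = (a + 4)*(a^2 - a - 12) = (a - 4)*(a + 4)*(a + 3)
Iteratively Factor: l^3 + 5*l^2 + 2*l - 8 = (l + 4)*(l^2 + l - 2) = (l + 2)*(l + 4)*(l - 1)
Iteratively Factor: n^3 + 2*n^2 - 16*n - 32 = (n + 4)*(n^2 - 2*n - 8) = (n + 2)*(n + 4)*(n - 4)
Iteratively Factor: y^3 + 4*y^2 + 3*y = (y + 1)*(y^2 + 3*y) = y*(y + 1)*(y + 3)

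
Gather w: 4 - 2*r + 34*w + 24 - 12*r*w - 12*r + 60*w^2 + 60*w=-14*r + 60*w^2 + w*(94 - 12*r) + 28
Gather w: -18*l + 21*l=3*l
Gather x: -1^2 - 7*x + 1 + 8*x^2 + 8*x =8*x^2 + x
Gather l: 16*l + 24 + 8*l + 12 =24*l + 36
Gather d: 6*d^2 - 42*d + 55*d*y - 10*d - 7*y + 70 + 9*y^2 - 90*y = 6*d^2 + d*(55*y - 52) + 9*y^2 - 97*y + 70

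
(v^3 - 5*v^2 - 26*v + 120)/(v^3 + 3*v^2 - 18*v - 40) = (v - 6)/(v + 2)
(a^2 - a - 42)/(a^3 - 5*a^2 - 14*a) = (a + 6)/(a*(a + 2))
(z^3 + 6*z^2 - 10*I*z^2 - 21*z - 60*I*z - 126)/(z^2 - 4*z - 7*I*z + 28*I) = (z^2 + 3*z*(2 - I) - 18*I)/(z - 4)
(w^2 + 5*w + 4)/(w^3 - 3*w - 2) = (w + 4)/(w^2 - w - 2)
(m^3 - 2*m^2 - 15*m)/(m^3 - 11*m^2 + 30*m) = (m + 3)/(m - 6)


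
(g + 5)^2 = g^2 + 10*g + 25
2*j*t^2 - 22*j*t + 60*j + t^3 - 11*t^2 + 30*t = (2*j + t)*(t - 6)*(t - 5)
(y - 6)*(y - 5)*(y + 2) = y^3 - 9*y^2 + 8*y + 60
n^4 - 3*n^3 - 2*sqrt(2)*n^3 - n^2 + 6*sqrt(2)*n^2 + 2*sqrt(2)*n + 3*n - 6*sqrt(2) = (n - 3)*(n - 1)*(n + 1)*(n - 2*sqrt(2))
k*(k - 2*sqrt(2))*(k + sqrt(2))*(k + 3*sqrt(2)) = k^4 + 2*sqrt(2)*k^3 - 10*k^2 - 12*sqrt(2)*k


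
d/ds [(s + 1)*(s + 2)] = 2*s + 3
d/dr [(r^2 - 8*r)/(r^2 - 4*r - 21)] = 2*(2*r^2 - 21*r + 84)/(r^4 - 8*r^3 - 26*r^2 + 168*r + 441)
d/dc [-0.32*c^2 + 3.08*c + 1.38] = 3.08 - 0.64*c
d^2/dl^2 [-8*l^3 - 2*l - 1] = -48*l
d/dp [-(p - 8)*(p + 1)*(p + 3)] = -3*p^2 + 8*p + 29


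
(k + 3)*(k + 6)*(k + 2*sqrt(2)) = k^3 + 2*sqrt(2)*k^2 + 9*k^2 + 18*k + 18*sqrt(2)*k + 36*sqrt(2)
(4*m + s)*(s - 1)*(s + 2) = 4*m*s^2 + 4*m*s - 8*m + s^3 + s^2 - 2*s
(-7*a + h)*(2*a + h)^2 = -28*a^3 - 24*a^2*h - 3*a*h^2 + h^3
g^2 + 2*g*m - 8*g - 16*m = (g - 8)*(g + 2*m)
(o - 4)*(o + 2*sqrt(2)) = o^2 - 4*o + 2*sqrt(2)*o - 8*sqrt(2)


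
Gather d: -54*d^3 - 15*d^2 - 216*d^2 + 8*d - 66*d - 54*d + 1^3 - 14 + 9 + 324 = -54*d^3 - 231*d^2 - 112*d + 320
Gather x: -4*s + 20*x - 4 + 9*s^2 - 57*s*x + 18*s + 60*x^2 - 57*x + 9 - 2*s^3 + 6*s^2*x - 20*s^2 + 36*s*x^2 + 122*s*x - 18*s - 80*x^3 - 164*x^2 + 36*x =-2*s^3 - 11*s^2 - 4*s - 80*x^3 + x^2*(36*s - 104) + x*(6*s^2 + 65*s - 1) + 5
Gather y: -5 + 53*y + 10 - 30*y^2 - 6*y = -30*y^2 + 47*y + 5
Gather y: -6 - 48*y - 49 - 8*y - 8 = -56*y - 63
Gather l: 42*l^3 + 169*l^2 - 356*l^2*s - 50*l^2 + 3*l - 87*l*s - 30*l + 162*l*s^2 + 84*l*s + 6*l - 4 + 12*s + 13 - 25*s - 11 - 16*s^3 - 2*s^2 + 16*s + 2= 42*l^3 + l^2*(119 - 356*s) + l*(162*s^2 - 3*s - 21) - 16*s^3 - 2*s^2 + 3*s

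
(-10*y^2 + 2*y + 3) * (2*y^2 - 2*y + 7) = -20*y^4 + 24*y^3 - 68*y^2 + 8*y + 21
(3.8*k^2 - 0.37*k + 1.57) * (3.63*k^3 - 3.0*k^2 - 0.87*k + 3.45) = 13.794*k^5 - 12.7431*k^4 + 3.5031*k^3 + 8.7219*k^2 - 2.6424*k + 5.4165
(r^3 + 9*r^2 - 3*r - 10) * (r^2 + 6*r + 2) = r^5 + 15*r^4 + 53*r^3 - 10*r^2 - 66*r - 20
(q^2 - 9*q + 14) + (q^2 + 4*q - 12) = 2*q^2 - 5*q + 2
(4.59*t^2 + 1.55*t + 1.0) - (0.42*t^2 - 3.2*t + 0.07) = 4.17*t^2 + 4.75*t + 0.93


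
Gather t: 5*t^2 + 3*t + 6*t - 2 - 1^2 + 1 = 5*t^2 + 9*t - 2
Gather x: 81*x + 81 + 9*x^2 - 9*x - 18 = 9*x^2 + 72*x + 63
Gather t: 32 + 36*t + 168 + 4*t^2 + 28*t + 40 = 4*t^2 + 64*t + 240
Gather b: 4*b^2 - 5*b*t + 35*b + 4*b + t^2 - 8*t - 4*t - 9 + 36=4*b^2 + b*(39 - 5*t) + t^2 - 12*t + 27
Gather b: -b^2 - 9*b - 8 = -b^2 - 9*b - 8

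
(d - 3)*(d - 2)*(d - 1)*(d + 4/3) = d^4 - 14*d^3/3 + 3*d^2 + 26*d/3 - 8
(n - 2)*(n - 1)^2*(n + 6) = n^4 + 2*n^3 - 19*n^2 + 28*n - 12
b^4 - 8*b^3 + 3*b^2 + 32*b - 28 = (b - 7)*(b - 2)*(b - 1)*(b + 2)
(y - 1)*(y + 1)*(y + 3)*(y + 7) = y^4 + 10*y^3 + 20*y^2 - 10*y - 21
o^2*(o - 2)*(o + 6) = o^4 + 4*o^3 - 12*o^2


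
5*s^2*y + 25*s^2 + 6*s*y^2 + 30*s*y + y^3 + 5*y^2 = (s + y)*(5*s + y)*(y + 5)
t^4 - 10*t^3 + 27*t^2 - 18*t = t*(t - 6)*(t - 3)*(t - 1)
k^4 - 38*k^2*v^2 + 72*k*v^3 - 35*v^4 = (k - 5*v)*(k - v)^2*(k + 7*v)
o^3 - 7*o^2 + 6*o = o*(o - 6)*(o - 1)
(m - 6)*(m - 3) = m^2 - 9*m + 18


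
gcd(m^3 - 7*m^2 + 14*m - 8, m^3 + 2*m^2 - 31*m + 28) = m^2 - 5*m + 4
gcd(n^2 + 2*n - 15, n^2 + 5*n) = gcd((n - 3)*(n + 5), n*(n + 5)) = n + 5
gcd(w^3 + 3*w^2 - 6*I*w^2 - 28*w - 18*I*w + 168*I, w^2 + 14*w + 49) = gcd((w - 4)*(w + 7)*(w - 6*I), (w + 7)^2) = w + 7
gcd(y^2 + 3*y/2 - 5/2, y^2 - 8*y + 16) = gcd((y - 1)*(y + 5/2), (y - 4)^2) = 1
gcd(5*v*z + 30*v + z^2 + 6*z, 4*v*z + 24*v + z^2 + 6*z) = z + 6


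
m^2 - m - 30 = (m - 6)*(m + 5)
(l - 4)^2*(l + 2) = l^3 - 6*l^2 + 32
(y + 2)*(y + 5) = y^2 + 7*y + 10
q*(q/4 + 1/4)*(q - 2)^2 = q^4/4 - 3*q^3/4 + q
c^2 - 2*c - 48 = (c - 8)*(c + 6)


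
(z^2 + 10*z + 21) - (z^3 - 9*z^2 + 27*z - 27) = -z^3 + 10*z^2 - 17*z + 48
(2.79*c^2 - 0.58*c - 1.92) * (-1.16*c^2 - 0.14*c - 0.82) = -3.2364*c^4 + 0.2822*c^3 + 0.0206*c^2 + 0.7444*c + 1.5744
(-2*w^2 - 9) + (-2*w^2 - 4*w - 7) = -4*w^2 - 4*w - 16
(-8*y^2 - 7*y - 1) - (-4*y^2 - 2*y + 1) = -4*y^2 - 5*y - 2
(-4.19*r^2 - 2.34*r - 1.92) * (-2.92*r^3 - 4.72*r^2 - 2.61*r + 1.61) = 12.2348*r^5 + 26.6096*r^4 + 27.5871*r^3 + 8.4239*r^2 + 1.2438*r - 3.0912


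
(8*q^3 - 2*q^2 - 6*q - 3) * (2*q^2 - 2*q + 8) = 16*q^5 - 20*q^4 + 56*q^3 - 10*q^2 - 42*q - 24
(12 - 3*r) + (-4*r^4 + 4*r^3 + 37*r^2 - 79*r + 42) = -4*r^4 + 4*r^3 + 37*r^2 - 82*r + 54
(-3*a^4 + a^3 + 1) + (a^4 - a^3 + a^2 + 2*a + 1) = -2*a^4 + a^2 + 2*a + 2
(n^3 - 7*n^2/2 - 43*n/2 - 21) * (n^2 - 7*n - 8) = n^5 - 21*n^4/2 - 5*n^3 + 315*n^2/2 + 319*n + 168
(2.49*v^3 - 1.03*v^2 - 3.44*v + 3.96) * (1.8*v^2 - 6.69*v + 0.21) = 4.482*v^5 - 18.5121*v^4 + 1.2216*v^3 + 29.9253*v^2 - 27.2148*v + 0.8316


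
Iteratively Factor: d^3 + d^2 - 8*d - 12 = (d + 2)*(d^2 - d - 6) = (d - 3)*(d + 2)*(d + 2)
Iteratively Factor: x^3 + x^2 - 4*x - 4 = (x + 1)*(x^2 - 4) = (x - 2)*(x + 1)*(x + 2)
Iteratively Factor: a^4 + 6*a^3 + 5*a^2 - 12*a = (a - 1)*(a^3 + 7*a^2 + 12*a) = a*(a - 1)*(a^2 + 7*a + 12) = a*(a - 1)*(a + 4)*(a + 3)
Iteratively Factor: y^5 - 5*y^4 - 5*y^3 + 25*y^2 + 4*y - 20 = (y + 2)*(y^4 - 7*y^3 + 9*y^2 + 7*y - 10) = (y - 2)*(y + 2)*(y^3 - 5*y^2 - y + 5) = (y - 2)*(y - 1)*(y + 2)*(y^2 - 4*y - 5) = (y - 5)*(y - 2)*(y - 1)*(y + 2)*(y + 1)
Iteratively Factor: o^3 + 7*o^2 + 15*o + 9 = (o + 1)*(o^2 + 6*o + 9) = (o + 1)*(o + 3)*(o + 3)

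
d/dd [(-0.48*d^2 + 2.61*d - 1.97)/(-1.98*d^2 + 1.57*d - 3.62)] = (4.4142*d^2 - 4.326*d - 6.3553)/(3.9204*d^4 - 6.2172*d^3 + 16.8001*d^2 - 11.3668*d + 13.1044)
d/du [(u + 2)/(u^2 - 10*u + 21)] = (u^2 - 10*u - 2*(u - 5)*(u + 2) + 21)/(u^2 - 10*u + 21)^2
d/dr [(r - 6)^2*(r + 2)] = (r - 6)*(3*r - 2)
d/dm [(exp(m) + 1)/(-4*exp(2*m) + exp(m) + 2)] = ((exp(m) + 1)*(8*exp(m) - 1) - 4*exp(2*m) + exp(m) + 2)*exp(m)/(-4*exp(2*m) + exp(m) + 2)^2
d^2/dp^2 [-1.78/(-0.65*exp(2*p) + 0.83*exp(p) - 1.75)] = ((1.4774 - 4.628*exp(p))*(0.65*exp(2*p) - 0.83*exp(p) + 1.75) + 1.78*(1.3*exp(p) - 0.83)*(2.6*exp(p) - 1.66)*exp(p))*exp(p)/(0.65*exp(2*p) - 0.83*exp(p) + 1.75)^3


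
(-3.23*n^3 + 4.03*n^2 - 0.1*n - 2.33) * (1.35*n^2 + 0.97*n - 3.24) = -4.3605*n^5 + 2.3074*n^4 + 14.2393*n^3 - 16.2997*n^2 - 1.9361*n + 7.5492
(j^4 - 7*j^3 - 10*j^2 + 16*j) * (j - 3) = j^5 - 10*j^4 + 11*j^3 + 46*j^2 - 48*j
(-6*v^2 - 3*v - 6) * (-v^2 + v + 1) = 6*v^4 - 3*v^3 - 3*v^2 - 9*v - 6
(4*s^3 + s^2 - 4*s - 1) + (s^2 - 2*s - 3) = 4*s^3 + 2*s^2 - 6*s - 4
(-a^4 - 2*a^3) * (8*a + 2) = -8*a^5 - 18*a^4 - 4*a^3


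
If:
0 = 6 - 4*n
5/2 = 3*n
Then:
No Solution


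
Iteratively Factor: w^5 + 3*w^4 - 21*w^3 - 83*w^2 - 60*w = (w + 1)*(w^4 + 2*w^3 - 23*w^2 - 60*w) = w*(w + 1)*(w^3 + 2*w^2 - 23*w - 60) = w*(w + 1)*(w + 3)*(w^2 - w - 20) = w*(w + 1)*(w + 3)*(w + 4)*(w - 5)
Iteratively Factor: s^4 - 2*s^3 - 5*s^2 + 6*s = (s - 3)*(s^3 + s^2 - 2*s) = (s - 3)*(s + 2)*(s^2 - s) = (s - 3)*(s - 1)*(s + 2)*(s)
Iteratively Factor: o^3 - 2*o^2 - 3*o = (o + 1)*(o^2 - 3*o) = o*(o + 1)*(o - 3)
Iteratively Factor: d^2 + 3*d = (d)*(d + 3)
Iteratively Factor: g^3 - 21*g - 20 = (g + 1)*(g^2 - g - 20) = (g - 5)*(g + 1)*(g + 4)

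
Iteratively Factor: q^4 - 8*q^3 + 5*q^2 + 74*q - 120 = (q + 3)*(q^3 - 11*q^2 + 38*q - 40) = (q - 5)*(q + 3)*(q^2 - 6*q + 8) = (q - 5)*(q - 2)*(q + 3)*(q - 4)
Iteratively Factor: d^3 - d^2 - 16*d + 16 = (d - 4)*(d^2 + 3*d - 4) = (d - 4)*(d + 4)*(d - 1)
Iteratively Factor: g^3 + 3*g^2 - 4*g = (g)*(g^2 + 3*g - 4) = g*(g + 4)*(g - 1)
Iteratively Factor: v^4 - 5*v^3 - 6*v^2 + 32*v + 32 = (v - 4)*(v^3 - v^2 - 10*v - 8) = (v - 4)*(v + 2)*(v^2 - 3*v - 4) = (v - 4)^2*(v + 2)*(v + 1)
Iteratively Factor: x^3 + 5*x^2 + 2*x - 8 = (x - 1)*(x^2 + 6*x + 8) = (x - 1)*(x + 2)*(x + 4)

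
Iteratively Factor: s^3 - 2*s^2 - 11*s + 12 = (s - 1)*(s^2 - s - 12) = (s - 1)*(s + 3)*(s - 4)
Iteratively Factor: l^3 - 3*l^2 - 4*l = (l - 4)*(l^2 + l) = (l - 4)*(l + 1)*(l)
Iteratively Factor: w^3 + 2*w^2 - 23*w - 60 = (w + 3)*(w^2 - w - 20) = (w + 3)*(w + 4)*(w - 5)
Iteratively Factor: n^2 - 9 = (n - 3)*(n + 3)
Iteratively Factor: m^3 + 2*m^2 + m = (m)*(m^2 + 2*m + 1) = m*(m + 1)*(m + 1)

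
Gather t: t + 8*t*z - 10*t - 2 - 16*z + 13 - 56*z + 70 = t*(8*z - 9) - 72*z + 81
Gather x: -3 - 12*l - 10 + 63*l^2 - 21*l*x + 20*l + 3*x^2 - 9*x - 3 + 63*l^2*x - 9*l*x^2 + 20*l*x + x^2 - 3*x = 63*l^2 + 8*l + x^2*(4 - 9*l) + x*(63*l^2 - l - 12) - 16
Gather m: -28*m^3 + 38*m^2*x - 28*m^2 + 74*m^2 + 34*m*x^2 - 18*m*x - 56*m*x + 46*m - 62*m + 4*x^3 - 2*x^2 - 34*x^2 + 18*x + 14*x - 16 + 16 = -28*m^3 + m^2*(38*x + 46) + m*(34*x^2 - 74*x - 16) + 4*x^3 - 36*x^2 + 32*x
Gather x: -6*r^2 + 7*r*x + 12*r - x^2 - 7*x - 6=-6*r^2 + 12*r - x^2 + x*(7*r - 7) - 6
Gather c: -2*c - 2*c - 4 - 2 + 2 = -4*c - 4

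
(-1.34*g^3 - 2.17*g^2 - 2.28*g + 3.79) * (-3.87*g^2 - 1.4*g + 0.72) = 5.1858*g^5 + 10.2739*g^4 + 10.8968*g^3 - 13.0377*g^2 - 6.9476*g + 2.7288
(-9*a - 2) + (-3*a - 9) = -12*a - 11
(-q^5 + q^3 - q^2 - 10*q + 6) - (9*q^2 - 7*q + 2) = -q^5 + q^3 - 10*q^2 - 3*q + 4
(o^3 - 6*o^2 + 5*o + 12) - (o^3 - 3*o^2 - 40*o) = -3*o^2 + 45*o + 12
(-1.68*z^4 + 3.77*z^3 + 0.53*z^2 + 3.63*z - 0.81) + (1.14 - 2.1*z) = -1.68*z^4 + 3.77*z^3 + 0.53*z^2 + 1.53*z + 0.33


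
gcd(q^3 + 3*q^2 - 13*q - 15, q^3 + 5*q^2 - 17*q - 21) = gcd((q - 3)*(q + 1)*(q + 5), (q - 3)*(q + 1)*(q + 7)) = q^2 - 2*q - 3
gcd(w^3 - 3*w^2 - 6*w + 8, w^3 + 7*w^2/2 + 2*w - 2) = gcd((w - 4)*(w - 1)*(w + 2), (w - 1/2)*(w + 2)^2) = w + 2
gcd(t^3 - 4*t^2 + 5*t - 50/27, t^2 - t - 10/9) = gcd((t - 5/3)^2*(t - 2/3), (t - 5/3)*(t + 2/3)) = t - 5/3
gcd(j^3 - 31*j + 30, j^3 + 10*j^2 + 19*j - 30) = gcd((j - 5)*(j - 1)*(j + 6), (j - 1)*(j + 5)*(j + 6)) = j^2 + 5*j - 6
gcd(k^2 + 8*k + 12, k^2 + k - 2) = k + 2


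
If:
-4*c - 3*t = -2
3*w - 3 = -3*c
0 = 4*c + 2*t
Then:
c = -1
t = 2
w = 2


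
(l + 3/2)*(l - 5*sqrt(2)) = l^2 - 5*sqrt(2)*l + 3*l/2 - 15*sqrt(2)/2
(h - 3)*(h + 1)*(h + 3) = h^3 + h^2 - 9*h - 9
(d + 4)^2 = d^2 + 8*d + 16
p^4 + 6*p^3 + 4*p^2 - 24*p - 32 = (p - 2)*(p + 2)^2*(p + 4)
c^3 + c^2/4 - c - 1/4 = (c - 1)*(c + 1/4)*(c + 1)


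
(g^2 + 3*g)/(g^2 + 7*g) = (g + 3)/(g + 7)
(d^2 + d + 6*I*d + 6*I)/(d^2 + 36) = (d + 1)/(d - 6*I)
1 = 1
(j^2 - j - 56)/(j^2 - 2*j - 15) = (-j^2 + j + 56)/(-j^2 + 2*j + 15)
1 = 1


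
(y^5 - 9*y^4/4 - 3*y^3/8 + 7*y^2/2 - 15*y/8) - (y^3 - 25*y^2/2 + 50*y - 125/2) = y^5 - 9*y^4/4 - 11*y^3/8 + 16*y^2 - 415*y/8 + 125/2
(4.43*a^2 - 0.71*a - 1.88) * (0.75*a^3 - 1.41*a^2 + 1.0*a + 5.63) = 3.3225*a^5 - 6.7788*a^4 + 4.0211*a^3 + 26.8817*a^2 - 5.8773*a - 10.5844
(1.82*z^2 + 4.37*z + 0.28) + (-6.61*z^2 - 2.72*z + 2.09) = -4.79*z^2 + 1.65*z + 2.37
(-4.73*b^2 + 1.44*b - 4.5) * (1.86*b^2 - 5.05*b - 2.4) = -8.7978*b^4 + 26.5649*b^3 - 4.29*b^2 + 19.269*b + 10.8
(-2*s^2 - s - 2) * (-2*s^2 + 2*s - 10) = 4*s^4 - 2*s^3 + 22*s^2 + 6*s + 20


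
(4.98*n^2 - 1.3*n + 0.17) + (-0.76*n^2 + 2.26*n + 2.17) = 4.22*n^2 + 0.96*n + 2.34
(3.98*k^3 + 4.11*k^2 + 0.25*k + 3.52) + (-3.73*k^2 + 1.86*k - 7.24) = 3.98*k^3 + 0.38*k^2 + 2.11*k - 3.72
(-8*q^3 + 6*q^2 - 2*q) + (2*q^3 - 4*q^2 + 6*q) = -6*q^3 + 2*q^2 + 4*q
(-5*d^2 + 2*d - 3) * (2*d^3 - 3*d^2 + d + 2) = -10*d^5 + 19*d^4 - 17*d^3 + d^2 + d - 6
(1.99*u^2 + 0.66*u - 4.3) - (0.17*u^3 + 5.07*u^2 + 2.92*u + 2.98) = -0.17*u^3 - 3.08*u^2 - 2.26*u - 7.28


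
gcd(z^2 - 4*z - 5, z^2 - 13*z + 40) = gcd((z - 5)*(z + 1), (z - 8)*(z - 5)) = z - 5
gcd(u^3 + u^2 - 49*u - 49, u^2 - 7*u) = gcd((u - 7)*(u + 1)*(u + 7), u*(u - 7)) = u - 7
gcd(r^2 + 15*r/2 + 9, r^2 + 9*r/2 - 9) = r + 6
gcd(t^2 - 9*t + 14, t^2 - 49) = t - 7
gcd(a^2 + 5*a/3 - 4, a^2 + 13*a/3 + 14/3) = 1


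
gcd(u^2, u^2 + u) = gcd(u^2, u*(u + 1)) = u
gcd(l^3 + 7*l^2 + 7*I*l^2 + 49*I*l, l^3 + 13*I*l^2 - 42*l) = l^2 + 7*I*l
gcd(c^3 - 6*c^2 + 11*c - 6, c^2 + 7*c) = 1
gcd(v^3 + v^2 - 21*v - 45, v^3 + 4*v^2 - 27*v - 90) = v^2 - 2*v - 15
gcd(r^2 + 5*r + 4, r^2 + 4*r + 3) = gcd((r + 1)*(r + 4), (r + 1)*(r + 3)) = r + 1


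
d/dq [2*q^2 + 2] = 4*q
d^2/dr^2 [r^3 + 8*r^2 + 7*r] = 6*r + 16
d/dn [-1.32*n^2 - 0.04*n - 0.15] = -2.64*n - 0.04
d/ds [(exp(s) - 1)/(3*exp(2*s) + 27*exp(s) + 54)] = ((1 - exp(s))*(2*exp(s) + 9) + exp(2*s) + 9*exp(s) + 18)*exp(s)/(3*(exp(2*s) + 9*exp(s) + 18)^2)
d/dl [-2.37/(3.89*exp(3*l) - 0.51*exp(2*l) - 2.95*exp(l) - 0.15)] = (27.6579*exp(2*l) - 2.4174*exp(l) - 6.9915)*exp(l)/(-3.89*exp(3*l) + 0.51*exp(2*l) + 2.95*exp(l) + 0.15)^2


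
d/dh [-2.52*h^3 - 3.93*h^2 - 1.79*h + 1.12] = -7.56*h^2 - 7.86*h - 1.79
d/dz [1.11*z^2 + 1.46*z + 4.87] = 2.22*z + 1.46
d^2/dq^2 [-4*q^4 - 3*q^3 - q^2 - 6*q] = -48*q^2 - 18*q - 2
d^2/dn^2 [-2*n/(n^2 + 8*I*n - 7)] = 4*(-4*n*(n + 4*I)^2 + (3*n + 8*I)*(n^2 + 8*I*n - 7))/(n^2 + 8*I*n - 7)^3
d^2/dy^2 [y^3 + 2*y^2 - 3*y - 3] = 6*y + 4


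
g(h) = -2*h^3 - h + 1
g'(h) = -6*h^2 - 1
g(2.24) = -23.72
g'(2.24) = -31.11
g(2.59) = -36.34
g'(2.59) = -41.25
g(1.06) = -2.44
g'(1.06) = -7.74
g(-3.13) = 65.46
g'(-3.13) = -59.78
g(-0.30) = 1.35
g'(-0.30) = -1.54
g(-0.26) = 1.30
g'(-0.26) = -1.41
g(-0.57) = 1.94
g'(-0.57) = -2.95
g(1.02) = -2.14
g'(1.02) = -7.24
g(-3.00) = 58.00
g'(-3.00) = -55.00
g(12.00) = -3467.00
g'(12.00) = -865.00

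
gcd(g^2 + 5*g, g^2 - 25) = g + 5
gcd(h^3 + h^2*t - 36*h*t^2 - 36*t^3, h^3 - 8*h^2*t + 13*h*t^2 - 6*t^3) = -h + 6*t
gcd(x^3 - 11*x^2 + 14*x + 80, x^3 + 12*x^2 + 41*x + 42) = x + 2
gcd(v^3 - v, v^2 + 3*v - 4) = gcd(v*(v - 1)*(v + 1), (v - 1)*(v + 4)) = v - 1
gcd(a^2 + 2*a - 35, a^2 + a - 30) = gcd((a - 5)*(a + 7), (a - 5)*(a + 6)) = a - 5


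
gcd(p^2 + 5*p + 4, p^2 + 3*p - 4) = p + 4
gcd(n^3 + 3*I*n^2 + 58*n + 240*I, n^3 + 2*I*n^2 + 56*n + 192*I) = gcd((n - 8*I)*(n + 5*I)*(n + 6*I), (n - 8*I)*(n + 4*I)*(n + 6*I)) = n^2 - 2*I*n + 48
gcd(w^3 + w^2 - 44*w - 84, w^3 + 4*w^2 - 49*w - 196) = w - 7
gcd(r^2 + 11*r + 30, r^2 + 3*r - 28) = 1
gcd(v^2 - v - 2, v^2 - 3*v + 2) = v - 2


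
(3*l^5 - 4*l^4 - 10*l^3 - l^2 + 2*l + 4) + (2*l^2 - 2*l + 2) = 3*l^5 - 4*l^4 - 10*l^3 + l^2 + 6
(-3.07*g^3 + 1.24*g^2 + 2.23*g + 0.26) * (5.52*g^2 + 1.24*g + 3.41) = -16.9464*g^5 + 3.038*g^4 + 3.3785*g^3 + 8.4288*g^2 + 7.9267*g + 0.8866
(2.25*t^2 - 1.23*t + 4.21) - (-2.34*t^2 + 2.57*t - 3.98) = 4.59*t^2 - 3.8*t + 8.19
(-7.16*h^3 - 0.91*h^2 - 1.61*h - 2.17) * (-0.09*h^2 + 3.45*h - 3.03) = 0.6444*h^5 - 24.6201*h^4 + 18.7002*h^3 - 2.6019*h^2 - 2.6082*h + 6.5751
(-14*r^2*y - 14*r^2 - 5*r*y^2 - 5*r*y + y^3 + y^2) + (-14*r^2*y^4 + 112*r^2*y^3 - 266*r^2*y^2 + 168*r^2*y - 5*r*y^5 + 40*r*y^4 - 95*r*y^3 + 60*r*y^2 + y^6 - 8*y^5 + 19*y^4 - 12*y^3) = -14*r^2*y^4 + 112*r^2*y^3 - 266*r^2*y^2 + 154*r^2*y - 14*r^2 - 5*r*y^5 + 40*r*y^4 - 95*r*y^3 + 55*r*y^2 - 5*r*y + y^6 - 8*y^5 + 19*y^4 - 11*y^3 + y^2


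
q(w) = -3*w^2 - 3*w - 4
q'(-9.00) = 51.00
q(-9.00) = -220.00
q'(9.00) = -57.00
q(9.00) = -274.00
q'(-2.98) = 14.88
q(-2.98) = -21.70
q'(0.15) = -3.90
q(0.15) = -4.52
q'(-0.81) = 1.86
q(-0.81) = -3.54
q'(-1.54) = 6.24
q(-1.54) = -6.49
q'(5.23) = -34.38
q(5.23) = -101.75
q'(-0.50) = 0.00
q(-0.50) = -3.25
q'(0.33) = -4.98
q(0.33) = -5.32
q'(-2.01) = 9.06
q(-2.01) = -10.09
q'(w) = -6*w - 3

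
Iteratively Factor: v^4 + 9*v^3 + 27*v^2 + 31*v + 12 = (v + 1)*(v^3 + 8*v^2 + 19*v + 12) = (v + 1)*(v + 3)*(v^2 + 5*v + 4) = (v + 1)*(v + 3)*(v + 4)*(v + 1)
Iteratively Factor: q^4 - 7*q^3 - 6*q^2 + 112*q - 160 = (q - 4)*(q^3 - 3*q^2 - 18*q + 40) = (q - 4)*(q - 2)*(q^2 - q - 20) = (q - 4)*(q - 2)*(q + 4)*(q - 5)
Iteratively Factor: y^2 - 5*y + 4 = (y - 1)*(y - 4)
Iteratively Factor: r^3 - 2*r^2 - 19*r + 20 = (r - 5)*(r^2 + 3*r - 4) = (r - 5)*(r - 1)*(r + 4)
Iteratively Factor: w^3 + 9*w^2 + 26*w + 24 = (w + 4)*(w^2 + 5*w + 6) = (w + 3)*(w + 4)*(w + 2)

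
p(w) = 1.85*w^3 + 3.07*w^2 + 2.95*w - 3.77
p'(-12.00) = 728.47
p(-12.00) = -2793.89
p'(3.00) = 71.32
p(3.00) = 82.66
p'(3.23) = 80.68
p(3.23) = 100.13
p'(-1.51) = 6.33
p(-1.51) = -7.59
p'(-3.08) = 36.69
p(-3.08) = -37.79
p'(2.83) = 64.78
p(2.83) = 71.10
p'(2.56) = 55.04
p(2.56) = 54.94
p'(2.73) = 61.08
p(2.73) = 64.80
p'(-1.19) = 3.50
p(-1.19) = -6.05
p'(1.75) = 30.69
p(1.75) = 20.71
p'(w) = 5.55*w^2 + 6.14*w + 2.95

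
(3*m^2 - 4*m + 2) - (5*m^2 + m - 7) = -2*m^2 - 5*m + 9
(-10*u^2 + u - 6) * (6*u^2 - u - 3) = -60*u^4 + 16*u^3 - 7*u^2 + 3*u + 18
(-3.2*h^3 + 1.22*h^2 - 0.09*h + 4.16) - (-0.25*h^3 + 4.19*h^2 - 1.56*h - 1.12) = -2.95*h^3 - 2.97*h^2 + 1.47*h + 5.28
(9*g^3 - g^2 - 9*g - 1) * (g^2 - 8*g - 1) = 9*g^5 - 73*g^4 - 10*g^3 + 72*g^2 + 17*g + 1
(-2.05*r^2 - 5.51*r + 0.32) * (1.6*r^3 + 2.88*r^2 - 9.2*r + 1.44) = -3.28*r^5 - 14.72*r^4 + 3.5032*r^3 + 48.6616*r^2 - 10.8784*r + 0.4608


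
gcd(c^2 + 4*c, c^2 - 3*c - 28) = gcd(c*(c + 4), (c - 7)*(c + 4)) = c + 4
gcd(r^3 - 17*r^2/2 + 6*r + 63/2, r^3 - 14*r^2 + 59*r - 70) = r - 7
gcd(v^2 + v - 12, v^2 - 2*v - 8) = 1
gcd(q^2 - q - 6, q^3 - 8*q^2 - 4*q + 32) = q + 2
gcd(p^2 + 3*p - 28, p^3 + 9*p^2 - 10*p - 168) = p^2 + 3*p - 28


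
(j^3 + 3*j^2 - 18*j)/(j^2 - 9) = j*(j + 6)/(j + 3)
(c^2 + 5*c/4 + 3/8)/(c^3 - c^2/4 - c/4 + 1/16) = 2*(4*c + 3)/(8*c^2 - 6*c + 1)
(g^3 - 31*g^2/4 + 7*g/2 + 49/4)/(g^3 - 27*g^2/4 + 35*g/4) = (g^2 - 6*g - 7)/(g*(g - 5))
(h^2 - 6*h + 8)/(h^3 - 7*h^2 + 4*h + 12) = (h - 4)/(h^2 - 5*h - 6)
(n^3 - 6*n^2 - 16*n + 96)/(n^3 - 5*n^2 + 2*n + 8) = (n^2 - 2*n - 24)/(n^2 - n - 2)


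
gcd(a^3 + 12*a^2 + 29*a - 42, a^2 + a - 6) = 1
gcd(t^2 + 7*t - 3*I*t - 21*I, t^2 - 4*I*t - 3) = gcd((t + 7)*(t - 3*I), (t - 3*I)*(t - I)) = t - 3*I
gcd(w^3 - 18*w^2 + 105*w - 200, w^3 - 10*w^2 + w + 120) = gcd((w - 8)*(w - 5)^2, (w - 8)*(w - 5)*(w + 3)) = w^2 - 13*w + 40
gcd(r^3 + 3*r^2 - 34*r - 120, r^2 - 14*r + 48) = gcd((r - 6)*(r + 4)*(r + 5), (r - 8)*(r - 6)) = r - 6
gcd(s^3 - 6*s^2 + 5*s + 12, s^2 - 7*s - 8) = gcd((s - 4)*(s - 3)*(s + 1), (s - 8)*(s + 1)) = s + 1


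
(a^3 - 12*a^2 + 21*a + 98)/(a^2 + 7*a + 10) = (a^2 - 14*a + 49)/(a + 5)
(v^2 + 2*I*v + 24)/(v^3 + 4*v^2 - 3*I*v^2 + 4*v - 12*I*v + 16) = (v + 6*I)/(v^2 + v*(4 + I) + 4*I)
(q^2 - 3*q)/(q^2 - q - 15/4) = 4*q*(3 - q)/(-4*q^2 + 4*q + 15)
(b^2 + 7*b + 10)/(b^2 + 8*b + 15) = (b + 2)/(b + 3)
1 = 1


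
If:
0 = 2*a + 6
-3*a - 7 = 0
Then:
No Solution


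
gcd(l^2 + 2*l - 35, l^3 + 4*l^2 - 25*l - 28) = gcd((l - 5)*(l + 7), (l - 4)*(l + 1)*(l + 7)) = l + 7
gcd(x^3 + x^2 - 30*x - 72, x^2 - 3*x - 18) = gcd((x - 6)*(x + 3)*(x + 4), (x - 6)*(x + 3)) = x^2 - 3*x - 18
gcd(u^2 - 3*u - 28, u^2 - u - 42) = u - 7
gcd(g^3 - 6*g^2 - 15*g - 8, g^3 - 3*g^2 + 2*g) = 1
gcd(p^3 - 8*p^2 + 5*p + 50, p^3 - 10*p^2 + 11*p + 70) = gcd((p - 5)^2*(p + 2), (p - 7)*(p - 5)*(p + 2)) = p^2 - 3*p - 10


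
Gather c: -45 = -45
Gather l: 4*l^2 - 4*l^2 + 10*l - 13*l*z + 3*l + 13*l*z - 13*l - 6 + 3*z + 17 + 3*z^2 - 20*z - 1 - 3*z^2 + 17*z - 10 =0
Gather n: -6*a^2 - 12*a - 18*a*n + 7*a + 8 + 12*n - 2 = -6*a^2 - 5*a + n*(12 - 18*a) + 6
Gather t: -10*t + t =-9*t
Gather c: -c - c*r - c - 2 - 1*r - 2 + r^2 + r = c*(-r - 2) + r^2 - 4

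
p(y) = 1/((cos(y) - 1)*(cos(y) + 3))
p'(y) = sin(y)/((cos(y) - 1)*(cos(y) + 3)^2) + sin(y)/((cos(y) - 1)^2*(cos(y) + 3))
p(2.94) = -0.25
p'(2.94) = 0.00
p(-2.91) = -0.25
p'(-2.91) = -0.00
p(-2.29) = -0.26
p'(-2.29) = -0.03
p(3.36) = -0.25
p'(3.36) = -0.00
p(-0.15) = -22.33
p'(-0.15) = -296.29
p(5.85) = -2.77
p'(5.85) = -12.29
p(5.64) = -1.32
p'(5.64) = -3.75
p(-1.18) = -0.48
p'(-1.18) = -0.58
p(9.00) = -0.25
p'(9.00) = 0.00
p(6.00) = -6.34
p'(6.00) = -44.03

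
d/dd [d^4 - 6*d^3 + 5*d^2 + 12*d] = 4*d^3 - 18*d^2 + 10*d + 12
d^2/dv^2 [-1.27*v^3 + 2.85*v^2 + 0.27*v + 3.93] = 5.7 - 7.62*v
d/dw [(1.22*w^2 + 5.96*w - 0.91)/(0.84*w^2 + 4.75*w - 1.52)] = (0.788599999999999*w^2 - 2.18*w - 4.7367)/(0.7056*w^4 + 7.98*w^3 + 20.0089*w^2 - 14.44*w + 2.3104)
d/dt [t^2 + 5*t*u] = 2*t + 5*u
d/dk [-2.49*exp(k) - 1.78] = -2.49*exp(k)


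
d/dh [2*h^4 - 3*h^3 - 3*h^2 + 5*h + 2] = 8*h^3 - 9*h^2 - 6*h + 5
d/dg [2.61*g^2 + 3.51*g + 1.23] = 5.22*g + 3.51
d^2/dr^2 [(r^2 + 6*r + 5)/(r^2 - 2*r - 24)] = 2*(8*r^3 + 87*r^2 + 402*r + 428)/(r^6 - 6*r^5 - 60*r^4 + 280*r^3 + 1440*r^2 - 3456*r - 13824)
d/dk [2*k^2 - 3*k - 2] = 4*k - 3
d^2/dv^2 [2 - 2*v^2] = -4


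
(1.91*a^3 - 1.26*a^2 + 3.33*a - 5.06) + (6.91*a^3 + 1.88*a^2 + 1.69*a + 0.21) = 8.82*a^3 + 0.62*a^2 + 5.02*a - 4.85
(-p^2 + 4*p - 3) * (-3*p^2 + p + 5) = 3*p^4 - 13*p^3 + 8*p^2 + 17*p - 15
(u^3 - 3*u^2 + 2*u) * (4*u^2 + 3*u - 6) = 4*u^5 - 9*u^4 - 7*u^3 + 24*u^2 - 12*u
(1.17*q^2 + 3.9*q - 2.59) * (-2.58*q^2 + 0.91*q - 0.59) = -3.0186*q^4 - 8.9973*q^3 + 9.5409*q^2 - 4.6579*q + 1.5281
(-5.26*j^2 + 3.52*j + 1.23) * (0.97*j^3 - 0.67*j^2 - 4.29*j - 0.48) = -5.1022*j^5 + 6.9386*j^4 + 21.4001*j^3 - 13.4001*j^2 - 6.9663*j - 0.5904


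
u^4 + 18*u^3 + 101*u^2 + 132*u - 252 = (u - 1)*(u + 6)^2*(u + 7)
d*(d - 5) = d^2 - 5*d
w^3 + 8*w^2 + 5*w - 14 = (w - 1)*(w + 2)*(w + 7)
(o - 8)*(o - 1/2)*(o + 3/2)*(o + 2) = o^4 - 5*o^3 - 91*o^2/4 - 23*o/2 + 12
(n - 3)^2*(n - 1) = n^3 - 7*n^2 + 15*n - 9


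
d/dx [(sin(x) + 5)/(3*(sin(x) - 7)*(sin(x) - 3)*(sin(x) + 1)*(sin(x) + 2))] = (-3*sin(x)^4 - 6*sin(x)^3 + 112*sin(x)^2 + 70*sin(x) - 173)*cos(x)/(3*(sin(x) - 7)^2*(sin(x) - 3)^2*(sin(x) + 1)^2*(sin(x) + 2)^2)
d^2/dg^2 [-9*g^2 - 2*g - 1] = -18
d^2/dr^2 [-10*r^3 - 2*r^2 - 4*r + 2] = -60*r - 4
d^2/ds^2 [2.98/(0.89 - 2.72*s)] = -44.094464/(2.72*s - 0.89)^3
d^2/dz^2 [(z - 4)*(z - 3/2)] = 2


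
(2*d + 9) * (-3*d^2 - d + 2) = -6*d^3 - 29*d^2 - 5*d + 18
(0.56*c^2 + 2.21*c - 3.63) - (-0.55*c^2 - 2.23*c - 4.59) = 1.11*c^2 + 4.44*c + 0.96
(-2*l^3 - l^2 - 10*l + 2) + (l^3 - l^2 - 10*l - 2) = -l^3 - 2*l^2 - 20*l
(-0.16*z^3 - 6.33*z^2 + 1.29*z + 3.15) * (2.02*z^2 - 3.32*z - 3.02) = -0.3232*z^5 - 12.2554*z^4 + 24.1046*z^3 + 21.1968*z^2 - 14.3538*z - 9.513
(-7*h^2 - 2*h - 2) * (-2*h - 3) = 14*h^3 + 25*h^2 + 10*h + 6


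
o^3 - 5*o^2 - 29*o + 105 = (o - 7)*(o - 3)*(o + 5)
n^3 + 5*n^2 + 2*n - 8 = (n - 1)*(n + 2)*(n + 4)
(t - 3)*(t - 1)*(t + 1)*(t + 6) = t^4 + 3*t^3 - 19*t^2 - 3*t + 18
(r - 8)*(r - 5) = r^2 - 13*r + 40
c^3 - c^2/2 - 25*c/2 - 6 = (c - 4)*(c + 1/2)*(c + 3)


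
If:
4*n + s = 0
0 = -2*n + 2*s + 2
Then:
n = 1/5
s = -4/5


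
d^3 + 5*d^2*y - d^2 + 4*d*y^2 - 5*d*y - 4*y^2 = (d - 1)*(d + y)*(d + 4*y)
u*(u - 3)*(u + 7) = u^3 + 4*u^2 - 21*u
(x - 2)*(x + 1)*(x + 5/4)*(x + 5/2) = x^4 + 11*x^3/4 - 21*x^2/8 - 85*x/8 - 25/4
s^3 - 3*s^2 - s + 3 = (s - 3)*(s - 1)*(s + 1)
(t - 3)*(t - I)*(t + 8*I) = t^3 - 3*t^2 + 7*I*t^2 + 8*t - 21*I*t - 24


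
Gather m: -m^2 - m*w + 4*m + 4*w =-m^2 + m*(4 - w) + 4*w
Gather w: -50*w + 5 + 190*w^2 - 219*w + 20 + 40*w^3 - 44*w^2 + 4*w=40*w^3 + 146*w^2 - 265*w + 25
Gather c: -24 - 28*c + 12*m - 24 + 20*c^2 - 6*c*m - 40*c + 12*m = 20*c^2 + c*(-6*m - 68) + 24*m - 48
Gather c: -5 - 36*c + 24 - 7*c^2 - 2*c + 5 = -7*c^2 - 38*c + 24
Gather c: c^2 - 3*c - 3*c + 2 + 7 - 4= c^2 - 6*c + 5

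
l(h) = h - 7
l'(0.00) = 1.00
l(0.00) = -7.00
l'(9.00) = 1.00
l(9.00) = 2.00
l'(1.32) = 1.00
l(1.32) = -5.68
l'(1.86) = 1.00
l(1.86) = -5.14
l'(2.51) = 1.00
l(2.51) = -4.49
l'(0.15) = 1.00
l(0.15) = -6.85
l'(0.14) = 1.00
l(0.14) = -6.86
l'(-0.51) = 1.00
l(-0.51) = -7.51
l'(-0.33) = 1.00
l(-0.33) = -7.33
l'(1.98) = 1.00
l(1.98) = -5.02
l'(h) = 1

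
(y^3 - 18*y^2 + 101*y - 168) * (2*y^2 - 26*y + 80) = 2*y^5 - 62*y^4 + 750*y^3 - 4402*y^2 + 12448*y - 13440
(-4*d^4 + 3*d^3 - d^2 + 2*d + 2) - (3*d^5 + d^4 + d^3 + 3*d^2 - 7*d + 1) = -3*d^5 - 5*d^4 + 2*d^3 - 4*d^2 + 9*d + 1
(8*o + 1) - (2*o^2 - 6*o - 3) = -2*o^2 + 14*o + 4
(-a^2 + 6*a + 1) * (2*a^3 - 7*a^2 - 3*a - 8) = -2*a^5 + 19*a^4 - 37*a^3 - 17*a^2 - 51*a - 8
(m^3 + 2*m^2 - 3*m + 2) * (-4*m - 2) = -4*m^4 - 10*m^3 + 8*m^2 - 2*m - 4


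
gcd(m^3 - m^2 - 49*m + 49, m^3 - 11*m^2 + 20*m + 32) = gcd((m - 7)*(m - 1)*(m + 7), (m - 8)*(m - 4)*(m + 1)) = 1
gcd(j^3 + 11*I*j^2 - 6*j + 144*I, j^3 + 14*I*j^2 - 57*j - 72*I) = j + 8*I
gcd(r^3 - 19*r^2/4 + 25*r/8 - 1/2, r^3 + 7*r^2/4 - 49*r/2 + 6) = r^2 - 17*r/4 + 1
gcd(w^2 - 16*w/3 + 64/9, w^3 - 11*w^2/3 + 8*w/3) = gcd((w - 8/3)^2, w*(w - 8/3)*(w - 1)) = w - 8/3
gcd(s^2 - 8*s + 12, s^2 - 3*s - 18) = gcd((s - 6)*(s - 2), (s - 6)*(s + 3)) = s - 6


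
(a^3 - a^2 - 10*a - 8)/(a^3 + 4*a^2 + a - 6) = (a^2 - 3*a - 4)/(a^2 + 2*a - 3)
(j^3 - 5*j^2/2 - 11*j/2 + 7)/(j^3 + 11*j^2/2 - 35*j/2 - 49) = (j - 1)/(j + 7)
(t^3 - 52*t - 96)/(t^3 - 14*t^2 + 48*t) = (t^2 + 8*t + 12)/(t*(t - 6))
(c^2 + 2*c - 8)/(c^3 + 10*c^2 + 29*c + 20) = (c - 2)/(c^2 + 6*c + 5)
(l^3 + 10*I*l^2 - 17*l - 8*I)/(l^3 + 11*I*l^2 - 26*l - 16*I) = (l + I)/(l + 2*I)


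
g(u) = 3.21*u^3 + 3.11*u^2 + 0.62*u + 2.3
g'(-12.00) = 1312.70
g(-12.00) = -5104.18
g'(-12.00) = 1312.70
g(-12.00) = -5104.18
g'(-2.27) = 36.12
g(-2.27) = -20.63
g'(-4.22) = 145.87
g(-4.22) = -186.17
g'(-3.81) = 116.71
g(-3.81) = -132.45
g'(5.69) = 347.79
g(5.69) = 697.86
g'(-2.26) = 35.75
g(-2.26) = -20.27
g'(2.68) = 86.46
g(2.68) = 88.09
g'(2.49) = 75.81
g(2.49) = 72.68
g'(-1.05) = 4.71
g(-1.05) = 1.36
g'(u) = 9.63*u^2 + 6.22*u + 0.62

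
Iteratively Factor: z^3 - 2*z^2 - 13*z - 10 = (z + 1)*(z^2 - 3*z - 10) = (z - 5)*(z + 1)*(z + 2)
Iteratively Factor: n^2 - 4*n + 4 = (n - 2)*(n - 2)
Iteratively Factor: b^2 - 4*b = (b)*(b - 4)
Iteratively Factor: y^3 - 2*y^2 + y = (y - 1)*(y^2 - y) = (y - 1)^2*(y)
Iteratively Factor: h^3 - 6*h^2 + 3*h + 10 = (h - 2)*(h^2 - 4*h - 5) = (h - 5)*(h - 2)*(h + 1)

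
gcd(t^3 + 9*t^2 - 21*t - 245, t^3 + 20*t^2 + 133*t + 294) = t^2 + 14*t + 49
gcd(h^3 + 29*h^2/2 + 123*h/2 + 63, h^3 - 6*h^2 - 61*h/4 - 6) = h + 3/2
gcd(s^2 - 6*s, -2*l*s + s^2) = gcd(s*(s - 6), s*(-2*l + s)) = s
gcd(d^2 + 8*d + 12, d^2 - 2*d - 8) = d + 2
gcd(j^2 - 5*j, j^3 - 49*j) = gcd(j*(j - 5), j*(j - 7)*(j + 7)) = j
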